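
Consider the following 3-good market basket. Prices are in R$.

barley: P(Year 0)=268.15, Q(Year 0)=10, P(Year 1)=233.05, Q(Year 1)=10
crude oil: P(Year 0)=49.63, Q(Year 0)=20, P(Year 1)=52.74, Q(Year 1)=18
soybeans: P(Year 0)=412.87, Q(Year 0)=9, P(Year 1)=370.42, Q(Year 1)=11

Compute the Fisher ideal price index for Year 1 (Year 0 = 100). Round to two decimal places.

Laspeyres component (base-period weights):
ΣP(Year 1)Q(Year 0) = 233.05×10 + 52.74×20 + 370.42×9 = 2330.5 + 1054.8 + 3333.78 = 6719.08
ΣP(Year 0)Q(Year 0) = 268.15×10 + 49.63×20 + 412.87×9 = 2681.5 + 992.6 + 3715.83 = 7389.93
L = 6719.08 / 7389.93 × 100 = 90.9221
Paasche component (current-period weights):
ΣP(Year 1)Q(Year 1) = 233.05×10 + 52.74×18 + 370.42×11 = 2330.5 + 949.32 + 4074.62 = 7354.44
ΣP(Year 0)Q(Year 1) = 268.15×10 + 49.63×18 + 412.87×11 = 2681.5 + 893.34 + 4541.57 = 8116.41
P = 7354.44 / 8116.41 × 100 = 90.6120
Fisher = √(L × P) = √(90.9221 × 90.6120) = 90.7669

90.77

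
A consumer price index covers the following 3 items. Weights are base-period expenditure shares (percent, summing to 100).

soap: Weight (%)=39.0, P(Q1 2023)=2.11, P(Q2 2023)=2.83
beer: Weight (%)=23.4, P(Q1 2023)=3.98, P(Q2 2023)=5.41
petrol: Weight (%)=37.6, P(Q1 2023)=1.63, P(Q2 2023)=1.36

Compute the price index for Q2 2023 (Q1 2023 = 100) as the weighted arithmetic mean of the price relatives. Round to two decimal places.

soap: 39.0 × (2.83/2.11) = 39.0 × 1.341232 = 52.3081
beer: 23.4 × (5.41/3.98) = 23.4 × 1.359296 = 31.8075
petrol: 37.6 × (1.36/1.63) = 37.6 × 0.834356 = 31.3718
Index = Σ wᵢ·(p₁ᵢ/p₀ᵢ) = 52.3081 + 31.8075 + 31.3718 = 115.4874

115.49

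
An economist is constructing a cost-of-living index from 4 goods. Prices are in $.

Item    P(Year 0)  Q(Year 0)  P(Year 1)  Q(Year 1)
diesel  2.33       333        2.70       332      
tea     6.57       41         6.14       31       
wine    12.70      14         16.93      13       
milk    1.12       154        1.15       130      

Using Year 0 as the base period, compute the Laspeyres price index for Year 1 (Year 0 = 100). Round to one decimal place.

Laspeyres price index uses base-period quantities as weights.
ΣP(Year 1)·Q(Year 0) = 2.70×333 + 6.14×41 + 16.93×14 + 1.15×154 = 899.1 + 251.74 + 237.02 + 177.1 = 1564.96
ΣP(Year 0)·Q(Year 0) = 2.33×333 + 6.57×41 + 12.70×14 + 1.12×154 = 775.89 + 269.37 + 177.8 + 172.48 = 1395.54
Index = 1564.96 / 1395.54 × 100 = 112.1401

112.1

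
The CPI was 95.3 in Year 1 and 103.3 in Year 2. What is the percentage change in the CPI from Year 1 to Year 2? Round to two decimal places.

8.39%

Change = (103.3 − 95.3) / 95.3 × 100
       = 8.0 / 95.3 × 100 = 8.3945%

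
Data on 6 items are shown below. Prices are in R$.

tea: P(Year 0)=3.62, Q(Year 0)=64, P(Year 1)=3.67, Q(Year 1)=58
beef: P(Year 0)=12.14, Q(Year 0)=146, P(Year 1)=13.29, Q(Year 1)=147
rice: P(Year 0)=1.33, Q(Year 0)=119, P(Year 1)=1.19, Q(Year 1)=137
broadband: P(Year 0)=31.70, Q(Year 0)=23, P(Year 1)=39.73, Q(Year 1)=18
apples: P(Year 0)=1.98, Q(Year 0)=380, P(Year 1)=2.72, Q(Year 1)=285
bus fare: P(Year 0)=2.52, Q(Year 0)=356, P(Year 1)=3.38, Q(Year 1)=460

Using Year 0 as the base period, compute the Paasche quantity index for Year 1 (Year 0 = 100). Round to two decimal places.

98.30

Paasche quantity index uses current-period prices as weights.
ΣP(Year 1)·Q(Year 1) = 3.67×58 + 13.29×147 + 1.19×137 + 39.73×18 + 2.72×285 + 3.38×460 = 212.86 + 1953.63 + 163.03 + 715.14 + 775.2 + 1554.8 = 5374.66
ΣP(Year 1)·Q(Year 0) = 3.67×64 + 13.29×146 + 1.19×119 + 39.73×23 + 2.72×380 + 3.38×356 = 234.88 + 1940.34 + 141.61 + 913.79 + 1033.6 + 1203.28 = 5467.5
Index = 5374.66 / 5467.5 × 100 = 98.3020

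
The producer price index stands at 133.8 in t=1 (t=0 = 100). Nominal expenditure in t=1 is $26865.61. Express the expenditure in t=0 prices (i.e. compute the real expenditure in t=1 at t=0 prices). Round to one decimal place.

Real = Nominal ÷ (Index/100) = 26865.61 ÷ (133.8/100)
     = 26865.61 ÷ 1.338 = 20078.9312

20078.9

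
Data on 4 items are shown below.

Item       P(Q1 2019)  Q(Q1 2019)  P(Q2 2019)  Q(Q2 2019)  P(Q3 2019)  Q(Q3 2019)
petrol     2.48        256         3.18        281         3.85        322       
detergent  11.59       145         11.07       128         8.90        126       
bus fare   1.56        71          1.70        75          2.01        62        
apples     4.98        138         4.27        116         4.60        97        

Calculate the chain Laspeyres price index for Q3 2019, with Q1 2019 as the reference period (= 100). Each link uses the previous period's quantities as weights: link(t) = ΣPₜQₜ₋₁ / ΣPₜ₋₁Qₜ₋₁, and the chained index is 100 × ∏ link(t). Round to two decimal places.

Link Q1 2019→Q2 2019:
ΣP(Q2 2019)Q(Q1 2019) = 3.18×256 + 11.07×145 + 1.70×71 + 4.27×138 = 814.08 + 1605.15 + 120.7 + 589.26 = 3129.19
ΣP(Q1 2019)Q(Q1 2019) = 2.48×256 + 11.59×145 + 1.56×71 + 4.98×138 = 634.88 + 1680.55 + 110.76 + 687.24 = 3113.43
link = 3129.19/3113.43 = 1.005062
Link Q2 2019→Q3 2019:
ΣP(Q3 2019)Q(Q2 2019) = 3.85×281 + 8.90×128 + 2.01×75 + 4.60×116 = 1081.85 + 1139.2 + 150.75 + 533.6 = 2905.4
ΣP(Q2 2019)Q(Q2 2019) = 3.18×281 + 11.07×128 + 1.70×75 + 4.27×116 = 893.58 + 1416.96 + 127.5 + 495.32 = 2933.36
link = 2905.4/2933.36 = 0.990468
Chained index = 100 × 1.005062 × 0.990468 = 99.5482

99.55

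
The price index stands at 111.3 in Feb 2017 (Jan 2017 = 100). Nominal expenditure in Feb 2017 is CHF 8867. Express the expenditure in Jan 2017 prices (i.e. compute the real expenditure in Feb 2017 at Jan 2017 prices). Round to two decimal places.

7966.76

Real = Nominal ÷ (Index/100) = 8867 ÷ (111.3/100)
     = 8867 ÷ 1.113 = 7966.7565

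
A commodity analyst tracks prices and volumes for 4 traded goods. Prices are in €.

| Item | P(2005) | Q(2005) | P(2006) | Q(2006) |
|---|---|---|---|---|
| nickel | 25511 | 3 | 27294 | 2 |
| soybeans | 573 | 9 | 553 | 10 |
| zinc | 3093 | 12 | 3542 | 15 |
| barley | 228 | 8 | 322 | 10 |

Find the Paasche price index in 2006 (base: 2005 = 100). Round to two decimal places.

110.47

Paasche price index uses current-period quantities as weights.
ΣP(2006)·Q(2006) = 27294×2 + 553×10 + 3542×15 + 322×10 = 54588 + 5530 + 53130 + 3220 = 116468
ΣP(2005)·Q(2006) = 25511×2 + 573×10 + 3093×15 + 228×10 = 51022 + 5730 + 46395 + 2280 = 105427
Index = 116468 / 105427 × 100 = 110.4726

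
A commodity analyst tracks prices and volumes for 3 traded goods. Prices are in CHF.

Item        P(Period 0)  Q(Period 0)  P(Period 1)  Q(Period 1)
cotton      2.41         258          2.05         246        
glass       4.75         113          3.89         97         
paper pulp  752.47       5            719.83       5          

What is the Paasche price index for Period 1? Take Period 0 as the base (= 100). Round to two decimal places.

93.04

Paasche price index uses current-period quantities as weights.
ΣP(Period 1)·Q(Period 1) = 2.05×246 + 3.89×97 + 719.83×5 = 504.3 + 377.33 + 3599.15 = 4480.78
ΣP(Period 0)·Q(Period 1) = 2.41×246 + 4.75×97 + 752.47×5 = 592.86 + 460.75 + 3762.35 = 4815.96
Index = 4480.78 / 4815.96 × 100 = 93.0402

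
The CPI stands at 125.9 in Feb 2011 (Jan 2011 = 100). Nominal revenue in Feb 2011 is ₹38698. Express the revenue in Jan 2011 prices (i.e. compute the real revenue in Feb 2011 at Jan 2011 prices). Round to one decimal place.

Real = Nominal ÷ (Index/100) = 38698 ÷ (125.9/100)
     = 38698 ÷ 1.259 = 30737.0929

30737.1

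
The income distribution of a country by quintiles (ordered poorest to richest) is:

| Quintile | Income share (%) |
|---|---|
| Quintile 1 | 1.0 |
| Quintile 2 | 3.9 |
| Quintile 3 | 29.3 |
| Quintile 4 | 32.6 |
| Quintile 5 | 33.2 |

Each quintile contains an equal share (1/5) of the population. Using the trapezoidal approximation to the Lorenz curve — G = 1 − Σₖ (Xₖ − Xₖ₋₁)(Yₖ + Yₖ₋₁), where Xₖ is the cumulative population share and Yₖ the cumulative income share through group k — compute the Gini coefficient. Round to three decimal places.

0.372

Cumulative income shares Yₖ: 0.0100, 0.0490, 0.3420, 0.6680, 1.0000
Σ (Xₖ−Xₖ₋₁)(Yₖ+Yₖ₋₁) = (1/5)(0.0100+0.0000) + (1/5)(0.0490+0.0100) + (1/5)(0.3420+0.0490) + (1/5)(0.6680+0.3420) + (1/5)(1.0000+0.6680)
  = 0.0020 + 0.0118 + 0.0782 + 0.2020 + 0.3336 = 0.6276
G = 1 − 0.6276 = 0.3724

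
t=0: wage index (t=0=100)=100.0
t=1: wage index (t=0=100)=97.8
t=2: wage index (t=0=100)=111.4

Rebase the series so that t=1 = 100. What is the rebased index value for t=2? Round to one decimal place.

Rebased(t=2) = 111.4 / 97.8 × 100 = 113.9059

113.9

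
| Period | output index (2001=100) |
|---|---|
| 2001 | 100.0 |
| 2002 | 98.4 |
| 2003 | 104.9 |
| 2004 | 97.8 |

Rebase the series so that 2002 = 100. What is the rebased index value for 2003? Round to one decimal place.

106.6

Rebased(2003) = 104.9 / 98.4 × 100 = 106.6057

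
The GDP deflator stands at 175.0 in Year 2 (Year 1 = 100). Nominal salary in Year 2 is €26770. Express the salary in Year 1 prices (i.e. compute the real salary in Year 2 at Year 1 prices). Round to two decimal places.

Real = Nominal ÷ (Index/100) = 26770 ÷ (175.0/100)
     = 26770 ÷ 1.750 = 15297.1429

15297.14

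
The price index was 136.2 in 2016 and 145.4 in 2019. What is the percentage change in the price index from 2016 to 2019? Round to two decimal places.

Change = (145.4 − 136.2) / 136.2 × 100
       = 9.2 / 136.2 × 100 = 6.7548%

6.75%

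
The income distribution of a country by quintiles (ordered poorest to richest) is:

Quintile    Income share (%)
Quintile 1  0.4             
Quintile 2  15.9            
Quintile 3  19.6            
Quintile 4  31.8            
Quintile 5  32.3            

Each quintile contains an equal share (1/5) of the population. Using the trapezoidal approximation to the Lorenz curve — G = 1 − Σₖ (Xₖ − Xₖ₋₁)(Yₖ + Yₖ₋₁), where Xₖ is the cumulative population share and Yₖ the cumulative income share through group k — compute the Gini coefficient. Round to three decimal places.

0.319

Cumulative income shares Yₖ: 0.0040, 0.1630, 0.3590, 0.6770, 1.0000
Σ (Xₖ−Xₖ₋₁)(Yₖ+Yₖ₋₁) = (1/5)(0.0040+0.0000) + (1/5)(0.1630+0.0040) + (1/5)(0.3590+0.1630) + (1/5)(0.6770+0.3590) + (1/5)(1.0000+0.6770)
  = 0.0008 + 0.0334 + 0.1044 + 0.2072 + 0.3354 = 0.6812
G = 1 − 0.6812 = 0.3188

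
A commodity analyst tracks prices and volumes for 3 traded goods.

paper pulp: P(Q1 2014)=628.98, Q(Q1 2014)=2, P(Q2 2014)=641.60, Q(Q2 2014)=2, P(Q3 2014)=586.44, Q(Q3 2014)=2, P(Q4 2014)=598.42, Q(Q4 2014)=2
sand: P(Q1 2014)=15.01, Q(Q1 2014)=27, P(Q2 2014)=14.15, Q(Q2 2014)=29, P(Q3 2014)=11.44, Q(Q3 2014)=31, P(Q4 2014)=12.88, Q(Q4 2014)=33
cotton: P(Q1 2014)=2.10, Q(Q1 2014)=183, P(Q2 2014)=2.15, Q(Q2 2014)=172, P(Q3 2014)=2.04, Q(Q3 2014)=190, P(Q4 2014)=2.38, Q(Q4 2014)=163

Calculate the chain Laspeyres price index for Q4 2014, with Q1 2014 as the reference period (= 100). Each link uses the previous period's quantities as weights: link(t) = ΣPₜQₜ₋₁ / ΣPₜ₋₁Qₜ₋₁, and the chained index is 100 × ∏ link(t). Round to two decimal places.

Link Q1 2014→Q2 2014:
ΣP(Q2 2014)Q(Q1 2014) = 641.60×2 + 14.15×27 + 2.15×183 = 1283.2 + 382.05 + 393.45 = 2058.7
ΣP(Q1 2014)Q(Q1 2014) = 628.98×2 + 15.01×27 + 2.10×183 = 1257.96 + 405.27 + 384.3 = 2047.53
link = 2058.7/2047.53 = 1.005455
Link Q2 2014→Q3 2014:
ΣP(Q3 2014)Q(Q2 2014) = 586.44×2 + 11.44×29 + 2.04×172 = 1172.88 + 331.76 + 350.88 = 1855.52
ΣP(Q2 2014)Q(Q2 2014) = 641.60×2 + 14.15×29 + 2.15×172 = 1283.2 + 410.35 + 369.8 = 2063.35
link = 1855.52/2063.35 = 0.899275
Link Q3 2014→Q4 2014:
ΣP(Q4 2014)Q(Q3 2014) = 598.42×2 + 12.88×31 + 2.38×190 = 1196.84 + 399.28 + 452.2 = 2048.32
ΣP(Q3 2014)Q(Q3 2014) = 586.44×2 + 11.44×31 + 2.04×190 = 1172.88 + 354.64 + 387.6 = 1915.12
link = 2048.32/1915.12 = 1.069552
Chained index = 100 × 1.005455 × 0.899275 × 1.069552 = 96.7069

96.71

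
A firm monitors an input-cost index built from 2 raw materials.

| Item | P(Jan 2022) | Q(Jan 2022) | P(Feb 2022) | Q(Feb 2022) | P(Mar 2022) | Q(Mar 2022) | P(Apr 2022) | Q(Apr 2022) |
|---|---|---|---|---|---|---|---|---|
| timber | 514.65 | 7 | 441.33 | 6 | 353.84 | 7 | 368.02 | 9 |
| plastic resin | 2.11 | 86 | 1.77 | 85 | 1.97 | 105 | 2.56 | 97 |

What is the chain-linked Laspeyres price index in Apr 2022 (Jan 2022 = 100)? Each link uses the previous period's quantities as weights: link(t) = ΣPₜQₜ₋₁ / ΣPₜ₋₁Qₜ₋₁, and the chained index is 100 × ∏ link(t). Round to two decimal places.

74.33

Link Jan 2022→Feb 2022:
ΣP(Feb 2022)Q(Jan 2022) = 441.33×7 + 1.77×86 = 3089.31 + 152.22 = 3241.53
ΣP(Jan 2022)Q(Jan 2022) = 514.65×7 + 2.11×86 = 3602.55 + 181.46 = 3784.01
link = 3241.53/3784.01 = 0.856639
Link Feb 2022→Mar 2022:
ΣP(Mar 2022)Q(Feb 2022) = 353.84×6 + 1.97×85 = 2123.04 + 167.45 = 2290.49
ΣP(Feb 2022)Q(Feb 2022) = 441.33×6 + 1.77×85 = 2647.98 + 150.45 = 2798.43
link = 2290.49/2798.43 = 0.818491
Link Mar 2022→Apr 2022:
ΣP(Apr 2022)Q(Mar 2022) = 368.02×7 + 2.56×105 = 2576.14 + 268.8 = 2844.94
ΣP(Mar 2022)Q(Mar 2022) = 353.84×7 + 1.97×105 = 2476.88 + 206.85 = 2683.73
link = 2844.94/2683.73 = 1.060069
Chained index = 100 × 0.856639 × 0.818491 × 1.060069 = 74.3269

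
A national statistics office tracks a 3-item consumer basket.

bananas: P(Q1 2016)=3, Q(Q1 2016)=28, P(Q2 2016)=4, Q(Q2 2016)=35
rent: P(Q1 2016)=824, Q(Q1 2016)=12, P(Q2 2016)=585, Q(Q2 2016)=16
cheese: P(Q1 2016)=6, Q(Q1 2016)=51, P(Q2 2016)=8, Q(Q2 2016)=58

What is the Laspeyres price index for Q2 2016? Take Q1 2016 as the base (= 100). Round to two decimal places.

73.36

Laspeyres price index uses base-period quantities as weights.
ΣP(Q2 2016)·Q(Q1 2016) = 4×28 + 585×12 + 8×51 = 112 + 7020 + 408 = 7540
ΣP(Q1 2016)·Q(Q1 2016) = 3×28 + 824×12 + 6×51 = 84 + 9888 + 306 = 10278
Index = 7540 / 10278 × 100 = 73.3606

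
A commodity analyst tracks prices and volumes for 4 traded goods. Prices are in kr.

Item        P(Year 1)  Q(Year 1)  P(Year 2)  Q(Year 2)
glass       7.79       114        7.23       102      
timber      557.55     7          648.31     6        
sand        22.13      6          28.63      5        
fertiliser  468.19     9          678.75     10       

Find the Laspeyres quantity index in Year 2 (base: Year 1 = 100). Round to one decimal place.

Laspeyres quantity index uses base-period prices as weights.
ΣP(Year 1)·Q(Year 2) = 7.79×102 + 557.55×6 + 22.13×5 + 468.19×10 = 794.58 + 3345.3 + 110.65 + 4681.9 = 8932.43
ΣP(Year 1)·Q(Year 1) = 7.79×114 + 557.55×7 + 22.13×6 + 468.19×9 = 888.06 + 3902.85 + 132.78 + 4213.71 = 9137.4
Index = 8932.43 / 9137.4 × 100 = 97.7568

97.8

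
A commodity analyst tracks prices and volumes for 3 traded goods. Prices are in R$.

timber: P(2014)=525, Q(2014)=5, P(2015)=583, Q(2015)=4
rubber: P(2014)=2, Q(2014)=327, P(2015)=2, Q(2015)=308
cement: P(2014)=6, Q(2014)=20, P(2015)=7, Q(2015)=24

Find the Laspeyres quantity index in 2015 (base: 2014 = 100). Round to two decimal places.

Laspeyres quantity index uses base-period prices as weights.
ΣP(2014)·Q(2015) = 525×4 + 2×308 + 6×24 = 2100 + 616 + 144 = 2860
ΣP(2014)·Q(2014) = 525×5 + 2×327 + 6×20 = 2625 + 654 + 120 = 3399
Index = 2860 / 3399 × 100 = 84.1424

84.14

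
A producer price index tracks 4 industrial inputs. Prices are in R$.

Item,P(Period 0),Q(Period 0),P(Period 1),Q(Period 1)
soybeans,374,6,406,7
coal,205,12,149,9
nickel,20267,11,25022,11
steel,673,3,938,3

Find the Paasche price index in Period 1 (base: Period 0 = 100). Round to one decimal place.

123.0

Paasche price index uses current-period quantities as weights.
ΣP(Period 1)·Q(Period 1) = 406×7 + 149×9 + 25022×11 + 938×3 = 2842 + 1341 + 275242 + 2814 = 282239
ΣP(Period 0)·Q(Period 1) = 374×7 + 205×9 + 20267×11 + 673×3 = 2618 + 1845 + 222937 + 2019 = 229419
Index = 282239 / 229419 × 100 = 123.0234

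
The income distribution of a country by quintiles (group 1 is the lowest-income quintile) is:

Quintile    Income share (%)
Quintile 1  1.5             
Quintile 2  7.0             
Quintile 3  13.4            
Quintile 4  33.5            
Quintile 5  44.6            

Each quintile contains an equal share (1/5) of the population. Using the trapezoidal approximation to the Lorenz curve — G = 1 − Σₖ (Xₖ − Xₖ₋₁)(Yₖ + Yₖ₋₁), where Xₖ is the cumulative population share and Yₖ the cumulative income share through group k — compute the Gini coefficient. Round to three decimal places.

0.451

Cumulative income shares Yₖ: 0.0150, 0.0850, 0.2190, 0.5540, 1.0000
Σ (Xₖ−Xₖ₋₁)(Yₖ+Yₖ₋₁) = (1/5)(0.0150+0.0000) + (1/5)(0.0850+0.0150) + (1/5)(0.2190+0.0850) + (1/5)(0.5540+0.2190) + (1/5)(1.0000+0.5540)
  = 0.0030 + 0.0200 + 0.0608 + 0.1546 + 0.3108 = 0.5492
G = 1 − 0.5492 = 0.4508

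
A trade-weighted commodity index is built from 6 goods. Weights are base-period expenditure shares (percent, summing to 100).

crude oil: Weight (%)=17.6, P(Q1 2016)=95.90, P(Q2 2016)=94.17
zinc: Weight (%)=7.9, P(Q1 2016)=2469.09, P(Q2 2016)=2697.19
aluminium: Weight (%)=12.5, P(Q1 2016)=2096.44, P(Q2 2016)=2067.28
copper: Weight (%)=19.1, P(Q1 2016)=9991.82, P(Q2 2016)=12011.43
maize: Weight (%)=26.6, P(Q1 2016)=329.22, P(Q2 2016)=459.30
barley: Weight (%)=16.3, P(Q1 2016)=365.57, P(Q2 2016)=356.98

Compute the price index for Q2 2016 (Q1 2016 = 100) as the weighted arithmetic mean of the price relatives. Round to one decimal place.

crude oil: 17.6 × (94.17/95.90) = 17.6 × 0.981960 = 17.2825
zinc: 7.9 × (2697.19/2469.09) = 7.9 × 1.092382 = 8.6298
aluminium: 12.5 × (2067.28/2096.44) = 12.5 × 0.986091 = 12.3261
copper: 19.1 × (12011.43/9991.82) = 19.1 × 1.202126 = 22.9606
maize: 26.6 × (459.30/329.22) = 26.6 × 1.395116 = 37.1101
barley: 16.3 × (356.98/365.57) = 16.3 × 0.976502 = 15.9170
Index = Σ wᵢ·(p₁ᵢ/p₀ᵢ) = 17.2825 + 8.6298 + 12.3261 + 22.9606 + 37.1101 + 15.9170 = 114.2261

114.2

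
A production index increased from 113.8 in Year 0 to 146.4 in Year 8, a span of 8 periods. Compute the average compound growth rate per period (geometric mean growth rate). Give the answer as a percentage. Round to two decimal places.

3.20%

Growth factor = (146.4/113.8)^(1/8) = (1.286467)^(1/8) = 1.031988
Growth rate = 1.031988 − 1 = 0.031988 = 3.1988%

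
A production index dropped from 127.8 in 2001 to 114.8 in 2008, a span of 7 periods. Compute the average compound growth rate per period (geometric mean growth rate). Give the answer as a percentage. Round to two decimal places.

-1.52%

Growth factor = (114.8/127.8)^(1/7) = (0.898279)^(1/7) = 0.984792
Growth rate = 0.984792 − 1 = -0.015208 = -1.5208%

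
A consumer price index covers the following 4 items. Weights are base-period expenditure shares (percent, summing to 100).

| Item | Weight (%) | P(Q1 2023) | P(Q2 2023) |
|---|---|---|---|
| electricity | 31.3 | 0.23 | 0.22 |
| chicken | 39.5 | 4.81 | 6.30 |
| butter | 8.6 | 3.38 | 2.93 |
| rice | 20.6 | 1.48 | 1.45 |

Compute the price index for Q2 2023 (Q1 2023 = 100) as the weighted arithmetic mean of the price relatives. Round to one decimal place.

electricity: 31.3 × (0.22/0.23) = 31.3 × 0.956522 = 29.9391
chicken: 39.5 × (6.30/4.81) = 39.5 × 1.309771 = 51.7360
butter: 8.6 × (2.93/3.38) = 8.6 × 0.866864 = 7.4550
rice: 20.6 × (1.45/1.48) = 20.6 × 0.979730 = 20.1824
Index = Σ wᵢ·(p₁ᵢ/p₀ᵢ) = 29.9391 + 51.7360 + 7.4550 + 20.1824 = 109.3126

109.3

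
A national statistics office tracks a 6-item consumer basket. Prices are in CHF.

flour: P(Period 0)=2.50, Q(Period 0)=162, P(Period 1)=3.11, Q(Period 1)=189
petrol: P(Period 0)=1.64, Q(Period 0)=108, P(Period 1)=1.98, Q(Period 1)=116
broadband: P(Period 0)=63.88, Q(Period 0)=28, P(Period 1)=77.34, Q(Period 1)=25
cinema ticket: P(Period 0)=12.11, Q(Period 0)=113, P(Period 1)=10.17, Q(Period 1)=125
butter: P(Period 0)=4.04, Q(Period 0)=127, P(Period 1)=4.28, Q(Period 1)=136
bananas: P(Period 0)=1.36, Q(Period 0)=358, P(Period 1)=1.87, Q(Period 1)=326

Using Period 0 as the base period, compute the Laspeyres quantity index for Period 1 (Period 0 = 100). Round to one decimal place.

Laspeyres quantity index uses base-period prices as weights.
ΣP(Period 0)·Q(Period 1) = 2.50×189 + 1.64×116 + 63.88×25 + 12.11×125 + 4.04×136 + 1.36×326 = 472.5 + 190.24 + 1597 + 1513.75 + 549.44 + 443.36 = 4766.29
ΣP(Period 0)·Q(Period 0) = 2.50×162 + 1.64×108 + 63.88×28 + 12.11×113 + 4.04×127 + 1.36×358 = 405 + 177.12 + 1788.64 + 1368.43 + 513.08 + 486.88 = 4739.15
Index = 4766.29 / 4739.15 × 100 = 100.5727

100.6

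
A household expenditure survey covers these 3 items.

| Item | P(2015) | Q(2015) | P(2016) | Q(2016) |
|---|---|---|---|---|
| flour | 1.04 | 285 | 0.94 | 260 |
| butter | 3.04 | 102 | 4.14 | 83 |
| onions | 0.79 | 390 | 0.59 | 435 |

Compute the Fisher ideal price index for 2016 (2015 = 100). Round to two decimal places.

Laspeyres component (base-period weights):
ΣP(2016)Q(2015) = 0.94×285 + 4.14×102 + 0.59×390 = 267.9 + 422.28 + 230.1 = 920.28
ΣP(2015)Q(2015) = 1.04×285 + 3.04×102 + 0.79×390 = 296.4 + 310.08 + 308.1 = 914.58
L = 920.28 / 914.58 × 100 = 100.6232
Paasche component (current-period weights):
ΣP(2016)Q(2016) = 0.94×260 + 4.14×83 + 0.59×435 = 244.4 + 343.62 + 256.65 = 844.67
ΣP(2015)Q(2016) = 1.04×260 + 3.04×83 + 0.79×435 = 270.4 + 252.32 + 343.65 = 866.37
P = 844.67 / 866.37 × 100 = 97.4953
Fisher = √(L × P) = √(100.6232 × 97.4953) = 99.0469

99.05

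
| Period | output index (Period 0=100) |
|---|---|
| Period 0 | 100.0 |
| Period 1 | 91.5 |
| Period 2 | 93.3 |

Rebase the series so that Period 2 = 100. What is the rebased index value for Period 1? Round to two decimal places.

98.07

Rebased(Period 1) = 91.5 / 93.3 × 100 = 98.0707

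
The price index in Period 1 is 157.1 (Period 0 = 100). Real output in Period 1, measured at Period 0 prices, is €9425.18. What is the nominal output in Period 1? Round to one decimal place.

Nominal = Real × (Index/100) = 9425.18 × (157.1/100)
        = 9425.18 × 1.571 = 14806.9578

14807.0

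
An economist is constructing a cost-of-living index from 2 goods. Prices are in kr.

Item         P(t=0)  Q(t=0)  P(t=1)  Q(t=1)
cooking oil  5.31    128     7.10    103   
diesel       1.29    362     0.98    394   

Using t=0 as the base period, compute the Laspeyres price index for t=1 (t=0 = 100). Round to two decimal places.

110.19

Laspeyres price index uses base-period quantities as weights.
ΣP(t=1)·Q(t=0) = 7.10×128 + 0.98×362 = 908.8 + 354.76 = 1263.56
ΣP(t=0)·Q(t=0) = 5.31×128 + 1.29×362 = 679.68 + 466.98 = 1146.66
Index = 1263.56 / 1146.66 × 100 = 110.1948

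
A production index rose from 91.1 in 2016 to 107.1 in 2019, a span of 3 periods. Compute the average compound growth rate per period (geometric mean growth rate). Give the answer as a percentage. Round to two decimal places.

Growth factor = (107.1/91.1)^(1/3) = (1.175631)^(1/3) = 1.055416
Growth rate = 1.055416 − 1 = 0.055416 = 5.5416%

5.54%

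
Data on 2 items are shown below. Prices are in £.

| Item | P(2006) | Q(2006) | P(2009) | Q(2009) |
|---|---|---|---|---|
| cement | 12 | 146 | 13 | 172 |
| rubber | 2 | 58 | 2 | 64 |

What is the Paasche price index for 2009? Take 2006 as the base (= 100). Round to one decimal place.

107.8

Paasche price index uses current-period quantities as weights.
ΣP(2009)·Q(2009) = 13×172 + 2×64 = 2236 + 128 = 2364
ΣP(2006)·Q(2009) = 12×172 + 2×64 = 2064 + 128 = 2192
Index = 2364 / 2192 × 100 = 107.8467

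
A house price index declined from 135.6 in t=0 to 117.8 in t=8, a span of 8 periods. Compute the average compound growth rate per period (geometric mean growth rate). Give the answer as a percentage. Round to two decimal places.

-1.74%

Growth factor = (117.8/135.6)^(1/8) = (0.868732)^(1/8) = 0.982564
Growth rate = 0.982564 − 1 = -0.017436 = -1.7436%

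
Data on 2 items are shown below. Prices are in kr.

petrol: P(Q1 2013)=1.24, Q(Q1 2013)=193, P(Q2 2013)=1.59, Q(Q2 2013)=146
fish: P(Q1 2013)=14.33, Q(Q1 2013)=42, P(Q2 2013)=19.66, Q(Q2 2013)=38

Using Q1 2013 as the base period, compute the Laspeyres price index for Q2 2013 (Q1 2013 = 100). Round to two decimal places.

Laspeyres price index uses base-period quantities as weights.
ΣP(Q2 2013)·Q(Q1 2013) = 1.59×193 + 19.66×42 = 306.87 + 825.72 = 1132.59
ΣP(Q1 2013)·Q(Q1 2013) = 1.24×193 + 14.33×42 = 239.32 + 601.86 = 841.18
Index = 1132.59 / 841.18 × 100 = 134.6430

134.64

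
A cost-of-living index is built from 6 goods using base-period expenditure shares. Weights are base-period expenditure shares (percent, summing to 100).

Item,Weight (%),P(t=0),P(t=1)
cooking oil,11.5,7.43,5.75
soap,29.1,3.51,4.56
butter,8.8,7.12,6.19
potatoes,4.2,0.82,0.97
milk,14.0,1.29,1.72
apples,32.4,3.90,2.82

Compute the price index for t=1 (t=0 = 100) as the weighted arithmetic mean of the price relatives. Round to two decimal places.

101.42

cooking oil: 11.5 × (5.75/7.43) = 11.5 × 0.773890 = 8.8997
soap: 29.1 × (4.56/3.51) = 29.1 × 1.299145 = 37.8051
butter: 8.8 × (6.19/7.12) = 8.8 × 0.869382 = 7.6506
potatoes: 4.2 × (0.97/0.82) = 4.2 × 1.182927 = 4.9683
milk: 14.0 × (1.72/1.29) = 14.0 × 1.333333 = 18.6667
apples: 32.4 × (2.82/3.90) = 32.4 × 0.723077 = 23.4277
Index = Σ wᵢ·(p₁ᵢ/p₀ᵢ) = 8.8997 + 37.8051 + 7.6506 + 4.9683 + 18.6667 + 23.4277 = 101.4181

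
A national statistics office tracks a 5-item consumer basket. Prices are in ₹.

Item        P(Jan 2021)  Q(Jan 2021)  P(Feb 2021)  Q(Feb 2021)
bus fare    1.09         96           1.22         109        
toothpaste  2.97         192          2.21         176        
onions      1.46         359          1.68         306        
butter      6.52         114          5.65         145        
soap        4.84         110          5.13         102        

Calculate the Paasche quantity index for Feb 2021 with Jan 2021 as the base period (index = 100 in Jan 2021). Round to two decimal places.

101.09

Paasche quantity index uses current-period prices as weights.
ΣP(Feb 2021)·Q(Feb 2021) = 1.22×109 + 2.21×176 + 1.68×306 + 5.65×145 + 5.13×102 = 132.98 + 388.96 + 514.08 + 819.25 + 523.26 = 2378.53
ΣP(Feb 2021)·Q(Jan 2021) = 1.22×96 + 2.21×192 + 1.68×359 + 5.65×114 + 5.13×110 = 117.12 + 424.32 + 603.12 + 644.1 + 564.3 = 2352.96
Index = 2378.53 / 2352.96 × 100 = 101.0867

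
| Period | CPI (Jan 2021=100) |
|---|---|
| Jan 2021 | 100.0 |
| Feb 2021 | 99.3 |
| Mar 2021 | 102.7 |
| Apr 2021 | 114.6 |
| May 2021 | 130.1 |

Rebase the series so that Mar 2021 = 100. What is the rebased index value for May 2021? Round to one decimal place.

126.7

Rebased(May 2021) = 130.1 / 102.7 × 100 = 126.6796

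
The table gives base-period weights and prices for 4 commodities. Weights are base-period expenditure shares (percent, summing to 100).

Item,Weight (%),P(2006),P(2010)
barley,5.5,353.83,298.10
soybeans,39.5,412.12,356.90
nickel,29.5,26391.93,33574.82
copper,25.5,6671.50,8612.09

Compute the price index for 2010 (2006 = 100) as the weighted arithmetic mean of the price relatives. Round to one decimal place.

109.3

barley: 5.5 × (298.10/353.83) = 5.5 × 0.842495 = 4.6337
soybeans: 39.5 × (356.90/412.12) = 39.5 × 0.866010 = 34.2074
nickel: 29.5 × (33574.82/26391.93) = 29.5 × 1.272162 = 37.5288
copper: 25.5 × (8612.09/6671.50) = 25.5 × 1.290878 = 32.9174
Index = Σ wᵢ·(p₁ᵢ/p₀ᵢ) = 4.6337 + 34.2074 + 37.5288 + 32.9174 = 109.2873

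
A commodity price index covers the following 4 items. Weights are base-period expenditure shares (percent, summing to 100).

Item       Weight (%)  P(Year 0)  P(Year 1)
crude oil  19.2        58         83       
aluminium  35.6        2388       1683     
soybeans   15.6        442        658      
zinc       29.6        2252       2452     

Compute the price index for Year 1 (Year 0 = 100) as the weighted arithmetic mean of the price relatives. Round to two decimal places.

crude oil: 19.2 × (83/58) = 19.2 × 1.431034 = 27.4759
aluminium: 35.6 × (1683/2388) = 35.6 × 0.704774 = 25.0899
soybeans: 15.6 × (658/442) = 15.6 × 1.488688 = 23.2235
zinc: 29.6 × (2452/2252) = 29.6 × 1.088810 = 32.2288
Index = Σ wᵢ·(p₁ᵢ/p₀ᵢ) = 27.4759 + 25.0899 + 23.2235 + 32.2288 = 108.0181

108.02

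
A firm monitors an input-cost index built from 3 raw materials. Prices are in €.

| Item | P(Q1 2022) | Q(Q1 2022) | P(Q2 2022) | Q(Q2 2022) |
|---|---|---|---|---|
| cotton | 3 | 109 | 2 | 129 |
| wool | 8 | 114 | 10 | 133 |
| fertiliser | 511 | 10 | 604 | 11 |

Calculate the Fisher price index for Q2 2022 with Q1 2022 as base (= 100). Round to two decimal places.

116.46

Laspeyres component (base-period weights):
ΣP(Q2 2022)Q(Q1 2022) = 2×109 + 10×114 + 604×10 = 218 + 1140 + 6040 = 7398
ΣP(Q1 2022)Q(Q1 2022) = 3×109 + 8×114 + 511×10 = 327 + 912 + 5110 = 6349
L = 7398 / 6349 × 100 = 116.5223
Paasche component (current-period weights):
ΣP(Q2 2022)Q(Q2 2022) = 2×129 + 10×133 + 604×11 = 258 + 1330 + 6644 = 8232
ΣP(Q1 2022)Q(Q2 2022) = 3×129 + 8×133 + 511×11 = 387 + 1064 + 5621 = 7072
P = 8232 / 7072 × 100 = 116.4027
Fisher = √(L × P) = √(116.5223 × 116.4027) = 116.4625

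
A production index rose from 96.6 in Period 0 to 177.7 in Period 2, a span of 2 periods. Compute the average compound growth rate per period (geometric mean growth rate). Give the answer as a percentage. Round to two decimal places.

35.63%

Growth factor = (177.7/96.6)^(1/2) = (1.839545)^(1/2) = 1.356298
Growth rate = 1.356298 − 1 = 0.356298 = 35.6298%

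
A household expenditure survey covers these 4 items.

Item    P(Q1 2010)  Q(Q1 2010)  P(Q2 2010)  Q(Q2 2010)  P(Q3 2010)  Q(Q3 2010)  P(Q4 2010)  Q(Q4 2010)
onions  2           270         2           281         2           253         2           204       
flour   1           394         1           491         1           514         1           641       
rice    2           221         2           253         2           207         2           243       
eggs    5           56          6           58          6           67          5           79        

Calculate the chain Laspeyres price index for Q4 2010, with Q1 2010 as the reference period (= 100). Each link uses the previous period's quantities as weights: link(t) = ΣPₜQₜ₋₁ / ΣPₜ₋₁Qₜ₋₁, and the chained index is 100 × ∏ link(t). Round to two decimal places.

99.61

Link Q1 2010→Q2 2010:
ΣP(Q2 2010)Q(Q1 2010) = 2×270 + 1×394 + 2×221 + 6×56 = 540 + 394 + 442 + 336 = 1712
ΣP(Q1 2010)Q(Q1 2010) = 2×270 + 1×394 + 2×221 + 5×56 = 540 + 394 + 442 + 280 = 1656
link = 1712/1656 = 1.033816
Link Q2 2010→Q3 2010:
ΣP(Q3 2010)Q(Q2 2010) = 2×281 + 1×491 + 2×253 + 6×58 = 562 + 491 + 506 + 348 = 1907
ΣP(Q2 2010)Q(Q2 2010) = 2×281 + 1×491 + 2×253 + 6×58 = 562 + 491 + 506 + 348 = 1907
link = 1907/1907 = 1.000000
Link Q3 2010→Q4 2010:
ΣP(Q4 2010)Q(Q3 2010) = 2×253 + 1×514 + 2×207 + 5×67 = 506 + 514 + 414 + 335 = 1769
ΣP(Q3 2010)Q(Q3 2010) = 2×253 + 1×514 + 2×207 + 6×67 = 506 + 514 + 414 + 402 = 1836
link = 1769/1836 = 0.963508
Chained index = 100 × 1.033816 × 1.000000 × 0.963508 = 99.6090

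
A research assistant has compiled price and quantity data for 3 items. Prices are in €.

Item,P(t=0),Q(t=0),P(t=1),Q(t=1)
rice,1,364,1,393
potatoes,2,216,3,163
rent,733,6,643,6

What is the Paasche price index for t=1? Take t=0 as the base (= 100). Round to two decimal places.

92.63

Paasche price index uses current-period quantities as weights.
ΣP(t=1)·Q(t=1) = 1×393 + 3×163 + 643×6 = 393 + 489 + 3858 = 4740
ΣP(t=0)·Q(t=1) = 1×393 + 2×163 + 733×6 = 393 + 326 + 4398 = 5117
Index = 4740 / 5117 × 100 = 92.6324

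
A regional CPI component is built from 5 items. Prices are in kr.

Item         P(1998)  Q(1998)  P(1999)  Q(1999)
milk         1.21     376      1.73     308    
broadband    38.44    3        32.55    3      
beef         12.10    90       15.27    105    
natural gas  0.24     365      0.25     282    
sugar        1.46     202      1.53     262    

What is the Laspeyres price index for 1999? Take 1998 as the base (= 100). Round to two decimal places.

Laspeyres price index uses base-period quantities as weights.
ΣP(1999)·Q(1998) = 1.73×376 + 32.55×3 + 15.27×90 + 0.25×365 + 1.53×202 = 650.48 + 97.65 + 1374.3 + 91.25 + 309.06 = 2522.74
ΣP(1998)·Q(1998) = 1.21×376 + 38.44×3 + 12.10×90 + 0.24×365 + 1.46×202 = 454.96 + 115.32 + 1089 + 87.6 + 294.92 = 2041.8
Index = 2522.74 / 2041.8 × 100 = 123.5547

123.55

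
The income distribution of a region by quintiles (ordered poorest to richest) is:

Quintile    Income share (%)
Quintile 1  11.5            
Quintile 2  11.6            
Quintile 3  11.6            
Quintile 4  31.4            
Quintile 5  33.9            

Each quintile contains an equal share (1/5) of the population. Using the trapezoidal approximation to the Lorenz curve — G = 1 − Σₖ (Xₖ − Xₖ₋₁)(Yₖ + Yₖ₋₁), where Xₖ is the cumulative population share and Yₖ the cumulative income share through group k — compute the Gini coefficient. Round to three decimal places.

0.258

Cumulative income shares Yₖ: 0.1150, 0.2310, 0.3470, 0.6610, 1.0000
Σ (Xₖ−Xₖ₋₁)(Yₖ+Yₖ₋₁) = (1/5)(0.1150+0.0000) + (1/5)(0.2310+0.1150) + (1/5)(0.3470+0.2310) + (1/5)(0.6610+0.3470) + (1/5)(1.0000+0.6610)
  = 0.0230 + 0.0692 + 0.1156 + 0.2016 + 0.3322 = 0.7416
G = 1 − 0.7416 = 0.2584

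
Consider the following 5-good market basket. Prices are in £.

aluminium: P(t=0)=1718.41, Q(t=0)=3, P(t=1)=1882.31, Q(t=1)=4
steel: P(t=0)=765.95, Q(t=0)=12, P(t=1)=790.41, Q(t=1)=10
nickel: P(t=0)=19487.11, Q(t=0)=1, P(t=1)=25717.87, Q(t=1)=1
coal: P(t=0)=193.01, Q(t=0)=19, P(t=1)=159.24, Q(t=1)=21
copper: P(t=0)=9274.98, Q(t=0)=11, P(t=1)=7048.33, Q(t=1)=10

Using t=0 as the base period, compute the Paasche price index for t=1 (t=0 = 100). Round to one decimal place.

87.9

Paasche price index uses current-period quantities as weights.
ΣP(t=1)·Q(t=1) = 1882.31×4 + 790.41×10 + 25717.87×1 + 159.24×21 + 7048.33×10 = 7529.24 + 7904.1 + 25717.87 + 3344.04 + 70483.3 = 114978.55
ΣP(t=0)·Q(t=1) = 1718.41×4 + 765.95×10 + 19487.11×1 + 193.01×21 + 9274.98×10 = 6873.64 + 7659.5 + 19487.11 + 4053.21 + 92749.8 = 130823.26
Index = 114978.55 / 130823.26 × 100 = 87.8885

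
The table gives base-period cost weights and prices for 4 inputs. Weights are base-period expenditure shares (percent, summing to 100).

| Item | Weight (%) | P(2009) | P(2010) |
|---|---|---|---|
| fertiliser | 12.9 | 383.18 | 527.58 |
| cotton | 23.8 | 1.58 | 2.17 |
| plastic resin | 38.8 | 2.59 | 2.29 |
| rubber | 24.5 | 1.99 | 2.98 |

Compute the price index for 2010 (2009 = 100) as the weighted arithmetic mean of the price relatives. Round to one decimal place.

121.4

fertiliser: 12.9 × (527.58/383.18) = 12.9 × 1.376846 = 17.7613
cotton: 23.8 × (2.17/1.58) = 23.8 × 1.373418 = 32.6873
plastic resin: 38.8 × (2.29/2.59) = 38.8 × 0.884170 = 34.3058
rubber: 24.5 × (2.98/1.99) = 24.5 × 1.497487 = 36.6884
Index = Σ wᵢ·(p₁ᵢ/p₀ᵢ) = 17.7613 + 32.6873 + 34.3058 + 36.6884 = 121.4429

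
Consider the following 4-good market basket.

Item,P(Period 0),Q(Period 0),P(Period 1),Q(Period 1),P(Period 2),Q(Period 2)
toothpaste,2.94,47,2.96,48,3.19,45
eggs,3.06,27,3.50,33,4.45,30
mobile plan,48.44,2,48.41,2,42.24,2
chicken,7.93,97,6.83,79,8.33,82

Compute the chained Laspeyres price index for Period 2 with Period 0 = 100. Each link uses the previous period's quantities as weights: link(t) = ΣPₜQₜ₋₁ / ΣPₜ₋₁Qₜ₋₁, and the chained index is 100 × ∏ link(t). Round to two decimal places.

106.54

Link Period 0→Period 1:
ΣP(Period 1)Q(Period 0) = 2.96×47 + 3.50×27 + 48.41×2 + 6.83×97 = 139.12 + 94.5 + 96.82 + 662.51 = 992.95
ΣP(Period 0)Q(Period 0) = 2.94×47 + 3.06×27 + 48.44×2 + 7.93×97 = 138.18 + 82.62 + 96.88 + 769.21 = 1086.89
link = 992.95/1086.89 = 0.913570
Link Period 1→Period 2:
ΣP(Period 2)Q(Period 1) = 3.19×48 + 4.45×33 + 42.24×2 + 8.33×79 = 153.12 + 146.85 + 84.48 + 658.07 = 1042.52
ΣP(Period 1)Q(Period 1) = 2.96×48 + 3.50×33 + 48.41×2 + 6.83×79 = 142.08 + 115.5 + 96.82 + 539.57 = 893.97
link = 1042.52/893.97 = 1.166169
Chained index = 100 × 0.913570 × 1.166169 = 106.5377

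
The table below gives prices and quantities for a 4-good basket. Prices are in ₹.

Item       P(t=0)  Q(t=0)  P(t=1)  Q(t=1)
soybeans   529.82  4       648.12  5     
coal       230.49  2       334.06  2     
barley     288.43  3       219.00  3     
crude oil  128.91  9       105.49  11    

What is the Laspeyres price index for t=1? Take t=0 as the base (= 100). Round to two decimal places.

105.67

Laspeyres price index uses base-period quantities as weights.
ΣP(t=1)·Q(t=0) = 648.12×4 + 334.06×2 + 219.00×3 + 105.49×9 = 2592.48 + 668.12 + 657 + 949.41 = 4867.01
ΣP(t=0)·Q(t=0) = 529.82×4 + 230.49×2 + 288.43×3 + 128.91×9 = 2119.28 + 460.98 + 865.29 + 1160.19 = 4605.74
Index = 4867.01 / 4605.74 × 100 = 105.6727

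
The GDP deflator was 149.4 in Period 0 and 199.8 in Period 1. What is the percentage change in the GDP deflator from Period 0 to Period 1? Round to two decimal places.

Change = (199.8 − 149.4) / 149.4 × 100
       = 50.4 / 149.4 × 100 = 33.7349%

33.73%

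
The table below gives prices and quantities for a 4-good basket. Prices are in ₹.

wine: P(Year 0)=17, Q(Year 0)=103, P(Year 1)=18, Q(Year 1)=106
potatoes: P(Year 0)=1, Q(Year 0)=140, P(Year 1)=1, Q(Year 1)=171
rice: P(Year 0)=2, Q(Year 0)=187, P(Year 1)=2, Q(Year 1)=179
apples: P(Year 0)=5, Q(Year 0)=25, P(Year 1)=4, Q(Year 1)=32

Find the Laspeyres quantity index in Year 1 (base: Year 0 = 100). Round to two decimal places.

Laspeyres quantity index uses base-period prices as weights.
ΣP(Year 0)·Q(Year 1) = 17×106 + 1×171 + 2×179 + 5×32 = 1802 + 171 + 358 + 160 = 2491
ΣP(Year 0)·Q(Year 0) = 17×103 + 1×140 + 2×187 + 5×25 = 1751 + 140 + 374 + 125 = 2390
Index = 2491 / 2390 × 100 = 104.2259

104.23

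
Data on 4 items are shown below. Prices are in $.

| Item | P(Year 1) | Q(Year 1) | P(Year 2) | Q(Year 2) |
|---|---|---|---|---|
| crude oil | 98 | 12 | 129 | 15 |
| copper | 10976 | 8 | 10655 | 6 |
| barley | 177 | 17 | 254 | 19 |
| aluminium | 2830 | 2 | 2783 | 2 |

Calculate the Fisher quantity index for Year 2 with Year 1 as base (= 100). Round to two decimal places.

78.53

Laspeyres component (base-period weights):
ΣP(Year 1)Q(Year 2) = 98×15 + 10976×6 + 177×19 + 2830×2 = 1470 + 65856 + 3363 + 5660 = 76349
ΣP(Year 1)Q(Year 1) = 98×12 + 10976×8 + 177×17 + 2830×2 = 1176 + 87808 + 3009 + 5660 = 97653
L = 76349 / 97653 × 100 = 78.1840
Paasche component (current-period weights):
ΣP(Year 2)Q(Year 2) = 129×15 + 10655×6 + 254×19 + 2783×2 = 1935 + 63930 + 4826 + 5566 = 76257
ΣP(Year 2)Q(Year 1) = 129×12 + 10655×8 + 254×17 + 2783×2 = 1548 + 85240 + 4318 + 5566 = 96672
P = 76257 / 96672 × 100 = 78.8822
Fisher = √(L × P) = √(78.1840 × 78.8822) = 78.5323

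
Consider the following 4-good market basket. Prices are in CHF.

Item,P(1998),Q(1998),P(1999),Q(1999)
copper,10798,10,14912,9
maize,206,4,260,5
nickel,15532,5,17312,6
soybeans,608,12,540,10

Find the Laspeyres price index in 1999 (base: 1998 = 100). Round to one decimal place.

125.5

Laspeyres price index uses base-period quantities as weights.
ΣP(1999)·Q(1998) = 14912×10 + 260×4 + 17312×5 + 540×12 = 149120 + 1040 + 86560 + 6480 = 243200
ΣP(1998)·Q(1998) = 10798×10 + 206×4 + 15532×5 + 608×12 = 107980 + 824 + 77660 + 7296 = 193760
Index = 243200 / 193760 × 100 = 125.5161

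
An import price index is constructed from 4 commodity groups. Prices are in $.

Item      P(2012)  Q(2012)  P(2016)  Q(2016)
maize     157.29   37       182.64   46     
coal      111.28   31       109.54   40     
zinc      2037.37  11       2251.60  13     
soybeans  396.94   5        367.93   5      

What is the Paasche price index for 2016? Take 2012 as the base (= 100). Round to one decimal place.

Paasche price index uses current-period quantities as weights.
ΣP(2016)·Q(2016) = 182.64×46 + 109.54×40 + 2251.60×13 + 367.93×5 = 8401.44 + 4381.6 + 29270.8 + 1839.65 = 43893.49
ΣP(2012)·Q(2016) = 157.29×46 + 111.28×40 + 2037.37×13 + 396.94×5 = 7235.34 + 4451.2 + 26485.81 + 1984.7 = 40157.05
Index = 43893.49 / 40157.05 × 100 = 109.3046

109.3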